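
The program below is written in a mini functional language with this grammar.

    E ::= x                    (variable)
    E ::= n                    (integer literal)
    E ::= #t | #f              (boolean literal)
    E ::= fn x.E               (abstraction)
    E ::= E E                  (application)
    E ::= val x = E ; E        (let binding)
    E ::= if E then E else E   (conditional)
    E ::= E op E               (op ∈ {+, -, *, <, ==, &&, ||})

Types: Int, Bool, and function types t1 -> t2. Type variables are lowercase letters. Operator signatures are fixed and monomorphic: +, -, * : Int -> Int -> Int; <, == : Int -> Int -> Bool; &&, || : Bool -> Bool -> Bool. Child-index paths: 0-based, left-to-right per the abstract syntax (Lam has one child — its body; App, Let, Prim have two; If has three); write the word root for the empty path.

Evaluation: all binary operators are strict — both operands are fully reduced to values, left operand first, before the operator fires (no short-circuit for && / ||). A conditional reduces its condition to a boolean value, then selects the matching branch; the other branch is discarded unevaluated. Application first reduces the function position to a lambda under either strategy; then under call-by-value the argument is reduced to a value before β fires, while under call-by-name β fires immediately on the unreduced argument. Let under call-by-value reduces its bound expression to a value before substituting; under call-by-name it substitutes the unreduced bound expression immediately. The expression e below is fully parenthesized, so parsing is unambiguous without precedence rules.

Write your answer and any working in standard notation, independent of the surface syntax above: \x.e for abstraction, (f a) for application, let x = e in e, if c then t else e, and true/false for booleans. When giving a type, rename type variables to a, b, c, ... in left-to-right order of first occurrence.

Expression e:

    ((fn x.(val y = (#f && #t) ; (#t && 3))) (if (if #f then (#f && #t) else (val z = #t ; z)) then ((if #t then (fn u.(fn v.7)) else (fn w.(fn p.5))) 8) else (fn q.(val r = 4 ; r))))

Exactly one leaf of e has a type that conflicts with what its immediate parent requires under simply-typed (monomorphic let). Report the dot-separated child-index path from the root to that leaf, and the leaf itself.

Derivation:
  unify Bool ~ Bool
  unify Bool ~ Bool
let y : Bool
  unify Bool ~ Bool
  unify Int ~ Bool
  FAIL: mismatch Int ~ Bool

Answer: 0.0.1.1 : 3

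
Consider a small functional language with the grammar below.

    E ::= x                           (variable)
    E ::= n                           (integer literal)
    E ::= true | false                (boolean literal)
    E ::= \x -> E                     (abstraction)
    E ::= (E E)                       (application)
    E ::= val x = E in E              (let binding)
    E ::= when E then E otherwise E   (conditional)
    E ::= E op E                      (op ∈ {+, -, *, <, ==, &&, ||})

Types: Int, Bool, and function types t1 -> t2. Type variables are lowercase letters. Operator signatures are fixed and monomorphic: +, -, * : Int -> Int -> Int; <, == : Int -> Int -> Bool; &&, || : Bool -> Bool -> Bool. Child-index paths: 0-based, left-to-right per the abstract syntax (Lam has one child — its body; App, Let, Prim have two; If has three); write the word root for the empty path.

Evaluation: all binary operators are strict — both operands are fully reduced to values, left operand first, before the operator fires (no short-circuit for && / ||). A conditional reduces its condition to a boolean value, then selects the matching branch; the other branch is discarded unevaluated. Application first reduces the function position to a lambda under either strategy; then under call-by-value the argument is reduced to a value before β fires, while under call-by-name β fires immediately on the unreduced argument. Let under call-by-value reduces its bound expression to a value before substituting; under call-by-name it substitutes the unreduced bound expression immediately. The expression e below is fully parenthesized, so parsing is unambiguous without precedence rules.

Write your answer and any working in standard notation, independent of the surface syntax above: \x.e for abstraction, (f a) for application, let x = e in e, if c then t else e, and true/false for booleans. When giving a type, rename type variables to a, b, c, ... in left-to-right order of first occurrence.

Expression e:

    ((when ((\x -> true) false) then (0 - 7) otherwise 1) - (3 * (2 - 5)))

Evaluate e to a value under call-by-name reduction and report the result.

Answer: 2

Trace:
step 0: ((if ((\x.true) false) then (0 - 7) else 1) - (3 * (2 - 5)))
step 1: [beta@0.0] ((if true then (0 - 7) else 1) - (3 * (2 - 5)))
step 2: [if@0] ((0 - 7) - (3 * (2 - 5)))
step 3: [delta@0] (-7 - (3 * (2 - 5)))
step 4: [delta@1.1] (-7 - (3 * -3))
step 5: [delta@1] (-7 - -9)
step 6: [delta@root] 2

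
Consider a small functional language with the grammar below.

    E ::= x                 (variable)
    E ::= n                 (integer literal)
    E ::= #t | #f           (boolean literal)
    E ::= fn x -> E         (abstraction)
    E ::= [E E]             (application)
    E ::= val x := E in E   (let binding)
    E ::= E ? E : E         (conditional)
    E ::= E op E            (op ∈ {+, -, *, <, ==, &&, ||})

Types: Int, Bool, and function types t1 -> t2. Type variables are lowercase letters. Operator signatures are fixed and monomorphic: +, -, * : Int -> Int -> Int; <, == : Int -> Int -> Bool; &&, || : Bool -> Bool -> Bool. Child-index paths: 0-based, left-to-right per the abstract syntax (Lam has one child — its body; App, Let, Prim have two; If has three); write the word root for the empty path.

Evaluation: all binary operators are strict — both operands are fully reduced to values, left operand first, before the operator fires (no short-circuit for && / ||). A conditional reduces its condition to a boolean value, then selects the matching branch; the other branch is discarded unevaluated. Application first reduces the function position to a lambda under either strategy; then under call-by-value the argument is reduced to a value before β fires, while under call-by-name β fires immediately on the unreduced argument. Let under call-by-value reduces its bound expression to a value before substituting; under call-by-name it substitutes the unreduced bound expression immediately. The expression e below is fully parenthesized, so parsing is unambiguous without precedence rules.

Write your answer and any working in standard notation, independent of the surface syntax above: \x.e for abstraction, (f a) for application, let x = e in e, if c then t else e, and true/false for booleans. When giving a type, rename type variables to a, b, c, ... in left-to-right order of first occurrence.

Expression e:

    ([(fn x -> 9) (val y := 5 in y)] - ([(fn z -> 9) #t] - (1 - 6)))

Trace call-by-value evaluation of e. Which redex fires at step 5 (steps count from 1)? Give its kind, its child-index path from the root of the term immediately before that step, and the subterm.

Answer: delta at 1 : (9 - -5)

Derivation:
step 0: (((\x.9) (let y = 5 in y)) - (((\z.9) true) - (1 - 6)))
step 1: [let@0.1] (((\x.9) 5) - (((\z.9) true) - (1 - 6)))
step 2: [beta@0] (9 - (((\z.9) true) - (1 - 6)))
step 3: [beta@1.0] (9 - (9 - (1 - 6)))
step 4: [delta@1.1] (9 - (9 - -5))
step 5: [delta@1] (9 - 14)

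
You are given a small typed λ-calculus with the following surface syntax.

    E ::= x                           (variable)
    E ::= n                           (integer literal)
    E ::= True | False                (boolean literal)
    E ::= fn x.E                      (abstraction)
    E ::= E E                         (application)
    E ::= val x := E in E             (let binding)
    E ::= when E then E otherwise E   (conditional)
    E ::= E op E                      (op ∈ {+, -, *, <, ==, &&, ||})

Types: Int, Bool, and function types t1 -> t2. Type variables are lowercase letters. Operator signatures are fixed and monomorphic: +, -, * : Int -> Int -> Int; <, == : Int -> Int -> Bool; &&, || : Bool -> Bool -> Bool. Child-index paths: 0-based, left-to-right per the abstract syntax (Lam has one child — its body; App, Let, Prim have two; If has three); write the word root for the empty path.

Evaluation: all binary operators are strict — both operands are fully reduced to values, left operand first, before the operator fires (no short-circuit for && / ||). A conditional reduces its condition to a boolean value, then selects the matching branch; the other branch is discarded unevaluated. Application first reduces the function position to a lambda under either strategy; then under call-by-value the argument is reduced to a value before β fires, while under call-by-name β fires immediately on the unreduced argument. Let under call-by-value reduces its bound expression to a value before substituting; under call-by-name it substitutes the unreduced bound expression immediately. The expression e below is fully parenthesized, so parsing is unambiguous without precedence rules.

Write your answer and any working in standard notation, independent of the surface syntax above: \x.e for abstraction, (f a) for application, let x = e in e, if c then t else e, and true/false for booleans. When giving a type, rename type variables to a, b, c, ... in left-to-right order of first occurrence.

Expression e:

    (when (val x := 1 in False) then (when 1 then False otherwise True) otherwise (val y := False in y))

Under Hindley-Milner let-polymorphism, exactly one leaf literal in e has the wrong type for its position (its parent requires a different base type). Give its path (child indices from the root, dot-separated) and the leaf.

Answer: 1.0 : 1

Trace:
let x : Int
  unify Bool ~ Bool
  unify Int ~ Bool
  FAIL: mismatch Int ~ Bool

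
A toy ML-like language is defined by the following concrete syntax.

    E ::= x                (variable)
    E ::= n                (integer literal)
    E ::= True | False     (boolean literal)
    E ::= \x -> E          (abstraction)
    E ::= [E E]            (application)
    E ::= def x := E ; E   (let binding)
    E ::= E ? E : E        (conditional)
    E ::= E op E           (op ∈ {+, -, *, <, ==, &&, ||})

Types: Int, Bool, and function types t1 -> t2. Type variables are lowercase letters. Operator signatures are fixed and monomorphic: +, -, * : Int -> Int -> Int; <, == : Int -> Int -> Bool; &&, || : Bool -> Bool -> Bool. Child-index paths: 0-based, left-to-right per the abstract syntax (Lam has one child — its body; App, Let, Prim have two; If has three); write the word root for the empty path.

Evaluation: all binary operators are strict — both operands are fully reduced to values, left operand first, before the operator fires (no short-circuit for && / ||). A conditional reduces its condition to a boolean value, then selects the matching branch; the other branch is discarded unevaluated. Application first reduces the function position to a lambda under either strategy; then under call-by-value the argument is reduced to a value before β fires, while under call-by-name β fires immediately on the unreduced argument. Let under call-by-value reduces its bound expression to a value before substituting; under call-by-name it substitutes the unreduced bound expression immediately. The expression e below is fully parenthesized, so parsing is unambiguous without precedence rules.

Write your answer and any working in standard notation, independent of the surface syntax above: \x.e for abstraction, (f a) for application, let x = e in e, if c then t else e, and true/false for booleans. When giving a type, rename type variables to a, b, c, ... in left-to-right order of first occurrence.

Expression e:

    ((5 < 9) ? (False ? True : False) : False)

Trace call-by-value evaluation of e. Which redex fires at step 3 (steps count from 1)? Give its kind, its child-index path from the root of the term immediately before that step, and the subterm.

Working:
step 0: (if (5 < 9) then (if false then true else false) else false)
step 1: [delta@0] (if true then (if false then true else false) else false)
step 2: [if@root] (if false then true else false)
step 3: [if@root] false

Answer: if at root : (if false then true else false)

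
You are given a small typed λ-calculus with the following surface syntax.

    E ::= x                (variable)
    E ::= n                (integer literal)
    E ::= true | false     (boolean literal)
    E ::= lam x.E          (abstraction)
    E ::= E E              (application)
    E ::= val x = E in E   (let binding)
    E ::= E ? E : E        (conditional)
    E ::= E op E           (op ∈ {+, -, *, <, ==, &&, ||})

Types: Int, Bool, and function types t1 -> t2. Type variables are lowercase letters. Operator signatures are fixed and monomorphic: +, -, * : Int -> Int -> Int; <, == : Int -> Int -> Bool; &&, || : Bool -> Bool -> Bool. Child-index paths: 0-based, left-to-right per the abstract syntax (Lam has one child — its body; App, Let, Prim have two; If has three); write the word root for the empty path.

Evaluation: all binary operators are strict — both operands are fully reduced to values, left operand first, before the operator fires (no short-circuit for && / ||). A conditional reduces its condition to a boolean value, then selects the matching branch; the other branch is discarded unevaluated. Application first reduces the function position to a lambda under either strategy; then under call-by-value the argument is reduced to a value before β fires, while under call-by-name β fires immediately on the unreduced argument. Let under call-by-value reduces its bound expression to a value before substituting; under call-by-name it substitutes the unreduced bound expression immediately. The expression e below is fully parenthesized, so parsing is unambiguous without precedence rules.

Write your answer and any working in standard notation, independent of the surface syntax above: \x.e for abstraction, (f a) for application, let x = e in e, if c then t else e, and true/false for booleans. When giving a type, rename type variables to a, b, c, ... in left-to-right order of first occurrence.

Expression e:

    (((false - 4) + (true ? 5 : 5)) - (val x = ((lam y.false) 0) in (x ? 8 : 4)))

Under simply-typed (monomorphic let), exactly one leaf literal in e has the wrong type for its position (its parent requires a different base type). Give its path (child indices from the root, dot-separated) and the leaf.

Answer: 0.0.0 : false

Trace:
  unify Bool ~ Int
  FAIL: mismatch Bool ~ Int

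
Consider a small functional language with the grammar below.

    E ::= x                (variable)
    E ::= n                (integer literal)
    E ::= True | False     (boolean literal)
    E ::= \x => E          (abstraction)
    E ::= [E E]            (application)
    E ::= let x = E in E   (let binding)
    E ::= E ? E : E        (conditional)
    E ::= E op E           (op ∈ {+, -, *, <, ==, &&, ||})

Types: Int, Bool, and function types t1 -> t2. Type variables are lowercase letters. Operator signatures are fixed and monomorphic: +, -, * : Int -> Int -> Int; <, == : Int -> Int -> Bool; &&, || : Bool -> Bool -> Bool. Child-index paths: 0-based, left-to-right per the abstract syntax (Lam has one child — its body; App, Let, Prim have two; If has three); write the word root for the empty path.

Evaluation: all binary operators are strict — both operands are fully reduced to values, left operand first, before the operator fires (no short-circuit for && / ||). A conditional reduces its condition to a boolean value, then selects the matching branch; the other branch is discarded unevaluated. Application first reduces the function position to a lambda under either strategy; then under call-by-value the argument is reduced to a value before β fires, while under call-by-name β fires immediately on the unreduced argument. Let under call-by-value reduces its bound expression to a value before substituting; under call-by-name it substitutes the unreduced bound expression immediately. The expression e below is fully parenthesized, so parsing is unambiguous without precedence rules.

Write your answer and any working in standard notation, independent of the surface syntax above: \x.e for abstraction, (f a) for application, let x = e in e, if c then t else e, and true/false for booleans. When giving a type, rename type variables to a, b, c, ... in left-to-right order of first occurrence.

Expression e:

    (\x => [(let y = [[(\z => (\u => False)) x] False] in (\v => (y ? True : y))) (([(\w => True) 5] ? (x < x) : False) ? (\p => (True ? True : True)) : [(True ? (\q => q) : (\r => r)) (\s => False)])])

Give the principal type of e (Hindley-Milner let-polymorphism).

Answer: Int -> Bool

Trace:
\u._ : c -> Bool
\z._ : b -> c -> Bool
x : a
  unify b -> c -> Bool ~ a -> d
  unify b ~ a
  unify c -> Bool ~ d
_ _ : c -> Bool
  unify c -> Bool ~ Bool -> e
  unify c ~ Bool
  unify Bool ~ e
_ _ : Bool
let y : Bool
y : Bool
  unify Bool ~ Bool
y : Bool
  unify Bool ~ Bool
\v._ : f -> Bool
\w._ : g -> Bool
  unify g -> Bool ~ Int -> h
  unify g ~ Int
  unify Bool ~ h
_ _ : Bool
  unify Bool ~ Bool
x : a
  unify a ~ Int
x : Int
  unify Int ~ Int
  unify Bool ~ Bool
  unify Bool ~ Bool
  unify Bool ~ Bool
  unify Bool ~ Bool
\p._ : i -> Bool
  unify Bool ~ Bool
q : j
\q._ : j -> j
r : k
\r._ : k -> k
  unify j -> j ~ k -> k
  unify j ~ k
  unify k ~ k
\s._ : l -> Bool
  unify k -> k ~ (l -> Bool) -> m
  unify k ~ l -> Bool
  unify l -> Bool ~ m
_ _ : l -> Bool
  unify i -> Bool ~ l -> Bool
  unify i ~ l
  unify Bool ~ Bool
  unify f -> Bool ~ (l -> Bool) -> n
  unify f ~ l -> Bool
  unify Bool ~ n
_ _ : Bool
\x._ : Int -> Bool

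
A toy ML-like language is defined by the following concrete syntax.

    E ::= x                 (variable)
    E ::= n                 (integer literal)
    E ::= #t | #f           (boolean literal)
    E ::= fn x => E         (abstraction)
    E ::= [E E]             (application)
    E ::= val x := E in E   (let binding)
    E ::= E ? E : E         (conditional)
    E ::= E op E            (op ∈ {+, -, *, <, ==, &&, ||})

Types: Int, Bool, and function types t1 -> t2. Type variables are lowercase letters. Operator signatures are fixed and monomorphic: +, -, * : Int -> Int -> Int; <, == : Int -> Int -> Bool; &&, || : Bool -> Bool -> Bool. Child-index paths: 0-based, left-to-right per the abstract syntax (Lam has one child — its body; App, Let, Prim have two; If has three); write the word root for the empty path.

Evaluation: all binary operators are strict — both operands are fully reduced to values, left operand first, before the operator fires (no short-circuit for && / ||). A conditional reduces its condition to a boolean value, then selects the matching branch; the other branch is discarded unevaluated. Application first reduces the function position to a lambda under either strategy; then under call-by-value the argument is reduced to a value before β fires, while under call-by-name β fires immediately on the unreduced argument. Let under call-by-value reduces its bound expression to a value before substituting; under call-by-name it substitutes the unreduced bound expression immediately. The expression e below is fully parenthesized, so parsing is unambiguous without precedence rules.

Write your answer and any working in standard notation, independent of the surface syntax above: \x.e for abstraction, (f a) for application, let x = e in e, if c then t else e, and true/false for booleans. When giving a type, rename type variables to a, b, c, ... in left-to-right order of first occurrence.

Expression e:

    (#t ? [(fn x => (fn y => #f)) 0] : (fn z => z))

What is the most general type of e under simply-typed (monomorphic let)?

Answer: Bool -> Bool

Trace:
  unify Bool ~ Bool
\y._ : b -> Bool
\x._ : a -> b -> Bool
  unify a -> b -> Bool ~ Int -> c
  unify a ~ Int
  unify b -> Bool ~ c
_ _ : b -> Bool
z : d
\z._ : d -> d
  unify b -> Bool ~ d -> d
  unify b ~ d
  unify Bool ~ d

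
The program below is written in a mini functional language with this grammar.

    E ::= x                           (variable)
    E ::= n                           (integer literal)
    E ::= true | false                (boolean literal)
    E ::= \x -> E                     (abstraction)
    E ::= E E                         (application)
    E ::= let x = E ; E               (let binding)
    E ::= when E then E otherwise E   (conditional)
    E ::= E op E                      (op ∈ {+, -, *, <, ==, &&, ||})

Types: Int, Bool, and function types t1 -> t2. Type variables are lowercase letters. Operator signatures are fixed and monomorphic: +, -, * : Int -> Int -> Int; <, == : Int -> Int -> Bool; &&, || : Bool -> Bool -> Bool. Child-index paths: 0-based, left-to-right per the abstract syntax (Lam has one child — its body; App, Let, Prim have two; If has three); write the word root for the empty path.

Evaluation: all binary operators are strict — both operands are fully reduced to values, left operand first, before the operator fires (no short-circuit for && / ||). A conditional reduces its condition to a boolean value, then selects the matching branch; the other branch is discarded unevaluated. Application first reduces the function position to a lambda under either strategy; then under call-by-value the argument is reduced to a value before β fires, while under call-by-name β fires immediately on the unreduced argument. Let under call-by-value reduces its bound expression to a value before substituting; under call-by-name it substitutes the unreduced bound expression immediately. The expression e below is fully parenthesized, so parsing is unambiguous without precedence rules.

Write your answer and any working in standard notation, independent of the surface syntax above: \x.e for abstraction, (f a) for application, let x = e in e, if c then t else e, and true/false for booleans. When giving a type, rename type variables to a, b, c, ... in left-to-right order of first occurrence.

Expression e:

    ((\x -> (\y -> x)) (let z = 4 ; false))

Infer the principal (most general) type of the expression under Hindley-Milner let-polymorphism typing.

Working:
x : a
\y._ : b -> a
\x._ : a -> b -> a
let z : Int
  unify a -> b -> a ~ Bool -> c
  unify a ~ Bool
  unify b -> Bool ~ c
_ _ : b -> Bool

Answer: a -> Bool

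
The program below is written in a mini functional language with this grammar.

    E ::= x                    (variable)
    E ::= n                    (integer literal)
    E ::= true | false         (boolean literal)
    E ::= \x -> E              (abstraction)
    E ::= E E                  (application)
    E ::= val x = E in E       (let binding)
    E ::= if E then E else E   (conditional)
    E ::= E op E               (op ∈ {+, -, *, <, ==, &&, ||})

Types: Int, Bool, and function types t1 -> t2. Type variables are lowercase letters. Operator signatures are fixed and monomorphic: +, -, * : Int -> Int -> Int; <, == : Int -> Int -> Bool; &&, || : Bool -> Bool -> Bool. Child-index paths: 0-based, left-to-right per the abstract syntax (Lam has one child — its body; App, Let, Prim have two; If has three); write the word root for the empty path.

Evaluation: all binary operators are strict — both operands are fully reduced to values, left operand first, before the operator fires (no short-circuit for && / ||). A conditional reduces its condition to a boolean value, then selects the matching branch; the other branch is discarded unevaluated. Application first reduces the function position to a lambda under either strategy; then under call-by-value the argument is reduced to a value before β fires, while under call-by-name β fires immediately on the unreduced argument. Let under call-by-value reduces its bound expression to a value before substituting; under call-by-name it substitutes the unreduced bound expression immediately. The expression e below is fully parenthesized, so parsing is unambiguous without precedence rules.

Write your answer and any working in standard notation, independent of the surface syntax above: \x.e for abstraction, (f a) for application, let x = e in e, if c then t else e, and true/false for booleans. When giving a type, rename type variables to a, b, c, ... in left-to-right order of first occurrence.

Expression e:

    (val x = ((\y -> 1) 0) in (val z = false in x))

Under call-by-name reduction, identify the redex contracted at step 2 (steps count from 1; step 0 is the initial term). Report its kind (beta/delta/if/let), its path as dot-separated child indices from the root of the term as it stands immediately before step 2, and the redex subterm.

Answer: let at root : (let z = false in ((\y.1) 0))

Working:
step 0: (let x = ((\y.1) 0) in (let z = false in x))
step 1: [let@root] (let z = false in ((\y.1) 0))
step 2: [let@root] ((\y.1) 0)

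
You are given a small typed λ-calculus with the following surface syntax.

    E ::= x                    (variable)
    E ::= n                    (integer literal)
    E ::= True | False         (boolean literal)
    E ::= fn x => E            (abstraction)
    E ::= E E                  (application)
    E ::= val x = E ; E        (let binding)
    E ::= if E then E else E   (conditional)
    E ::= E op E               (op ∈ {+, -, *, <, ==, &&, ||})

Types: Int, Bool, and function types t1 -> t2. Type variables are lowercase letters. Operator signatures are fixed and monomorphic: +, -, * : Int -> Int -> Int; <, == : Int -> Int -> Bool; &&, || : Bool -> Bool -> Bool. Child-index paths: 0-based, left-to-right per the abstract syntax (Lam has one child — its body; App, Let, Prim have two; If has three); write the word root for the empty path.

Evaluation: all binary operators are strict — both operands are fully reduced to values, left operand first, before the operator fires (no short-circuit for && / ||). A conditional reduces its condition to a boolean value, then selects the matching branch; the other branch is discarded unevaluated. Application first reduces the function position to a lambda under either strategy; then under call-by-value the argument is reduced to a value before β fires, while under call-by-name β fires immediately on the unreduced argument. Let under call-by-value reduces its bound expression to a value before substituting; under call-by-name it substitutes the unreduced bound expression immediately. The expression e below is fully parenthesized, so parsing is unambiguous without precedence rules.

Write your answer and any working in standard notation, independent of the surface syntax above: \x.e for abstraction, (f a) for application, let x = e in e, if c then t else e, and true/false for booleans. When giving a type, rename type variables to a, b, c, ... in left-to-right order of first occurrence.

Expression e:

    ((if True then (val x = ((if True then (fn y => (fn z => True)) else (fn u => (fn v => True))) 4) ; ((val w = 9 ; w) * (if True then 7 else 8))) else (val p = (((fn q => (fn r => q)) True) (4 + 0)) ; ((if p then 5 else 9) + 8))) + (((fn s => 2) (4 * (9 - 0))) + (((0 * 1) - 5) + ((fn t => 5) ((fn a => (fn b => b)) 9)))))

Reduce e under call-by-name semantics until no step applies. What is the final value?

Answer: 65

Derivation:
step 0: ((if true then (let x = ((if true then (\y.(\z.true)) else (\u.(\v.true))) 4) in ((let w = 9 in w) * (if true then 7 else 8))) else (let p = (((\q.(\r.q)) true) (4 + 0)) in ((if p then 5 else 9) + 8))) + (((\s.2) (4 * (9 - 0))) + (((0 * 1) - 5) + ((\t.5) ((\a.(\b.b)) 9)))))
step 1: [if@0] ((let x = ((if true then (\y.(\z.true)) else (\u.(\v.true))) 4) in ((let w = 9 in w) * (if true then 7 else 8))) + (((\s.2) (4 * (9 - 0))) + (((0 * 1) - 5) + ((\t.5) ((\a.(\b.b)) 9)))))
step 2: [let@0] (((let w = 9 in w) * (if true then 7 else 8)) + (((\s.2) (4 * (9 - 0))) + (((0 * 1) - 5) + ((\t.5) ((\a.(\b.b)) 9)))))
step 3: [let@0.0] ((9 * (if true then 7 else 8)) + (((\s.2) (4 * (9 - 0))) + (((0 * 1) - 5) + ((\t.5) ((\a.(\b.b)) 9)))))
step 4: [if@0.1] ((9 * 7) + (((\s.2) (4 * (9 - 0))) + (((0 * 1) - 5) + ((\t.5) ((\a.(\b.b)) 9)))))
step 5: [delta@0] (63 + (((\s.2) (4 * (9 - 0))) + (((0 * 1) - 5) + ((\t.5) ((\a.(\b.b)) 9)))))
step 6: [beta@1.0] (63 + (2 + (((0 * 1) - 5) + ((\t.5) ((\a.(\b.b)) 9)))))
step 7: [delta@1.1.0.0] (63 + (2 + ((0 - 5) + ((\t.5) ((\a.(\b.b)) 9)))))
step 8: [delta@1.1.0] (63 + (2 + (-5 + ((\t.5) ((\a.(\b.b)) 9)))))
step 9: [beta@1.1.1] (63 + (2 + (-5 + 5)))
step 10: [delta@1.1] (63 + (2 + 0))
step 11: [delta@1] (63 + 2)
step 12: [delta@root] 65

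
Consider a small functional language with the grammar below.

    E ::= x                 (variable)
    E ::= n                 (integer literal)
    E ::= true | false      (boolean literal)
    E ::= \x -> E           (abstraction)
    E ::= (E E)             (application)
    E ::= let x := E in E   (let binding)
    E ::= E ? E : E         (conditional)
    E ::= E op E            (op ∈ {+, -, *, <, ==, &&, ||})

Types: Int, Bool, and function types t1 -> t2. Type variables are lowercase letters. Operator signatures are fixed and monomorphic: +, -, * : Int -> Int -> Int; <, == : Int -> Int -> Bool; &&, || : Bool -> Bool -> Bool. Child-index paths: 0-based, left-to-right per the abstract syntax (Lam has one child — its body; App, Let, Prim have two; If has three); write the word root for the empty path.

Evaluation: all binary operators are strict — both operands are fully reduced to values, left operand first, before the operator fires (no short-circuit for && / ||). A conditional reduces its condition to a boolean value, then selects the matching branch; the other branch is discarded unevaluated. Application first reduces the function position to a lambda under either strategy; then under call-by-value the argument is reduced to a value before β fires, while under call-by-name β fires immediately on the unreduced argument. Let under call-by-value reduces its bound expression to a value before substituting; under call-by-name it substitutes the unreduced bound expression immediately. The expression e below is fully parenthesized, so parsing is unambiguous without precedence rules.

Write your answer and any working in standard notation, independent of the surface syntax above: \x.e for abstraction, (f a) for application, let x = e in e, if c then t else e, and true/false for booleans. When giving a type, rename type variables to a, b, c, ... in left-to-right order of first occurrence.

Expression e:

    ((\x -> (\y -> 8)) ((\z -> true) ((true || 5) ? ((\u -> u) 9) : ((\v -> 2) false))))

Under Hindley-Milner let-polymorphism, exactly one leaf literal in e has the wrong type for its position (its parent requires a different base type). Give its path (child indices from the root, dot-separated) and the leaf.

Answer: 1.1.0.1 : 5

Trace:
\y._ : b -> Int
\x._ : a -> b -> Int
\z._ : c -> Bool
  unify Bool ~ Bool
  unify Int ~ Bool
  FAIL: mismatch Int ~ Bool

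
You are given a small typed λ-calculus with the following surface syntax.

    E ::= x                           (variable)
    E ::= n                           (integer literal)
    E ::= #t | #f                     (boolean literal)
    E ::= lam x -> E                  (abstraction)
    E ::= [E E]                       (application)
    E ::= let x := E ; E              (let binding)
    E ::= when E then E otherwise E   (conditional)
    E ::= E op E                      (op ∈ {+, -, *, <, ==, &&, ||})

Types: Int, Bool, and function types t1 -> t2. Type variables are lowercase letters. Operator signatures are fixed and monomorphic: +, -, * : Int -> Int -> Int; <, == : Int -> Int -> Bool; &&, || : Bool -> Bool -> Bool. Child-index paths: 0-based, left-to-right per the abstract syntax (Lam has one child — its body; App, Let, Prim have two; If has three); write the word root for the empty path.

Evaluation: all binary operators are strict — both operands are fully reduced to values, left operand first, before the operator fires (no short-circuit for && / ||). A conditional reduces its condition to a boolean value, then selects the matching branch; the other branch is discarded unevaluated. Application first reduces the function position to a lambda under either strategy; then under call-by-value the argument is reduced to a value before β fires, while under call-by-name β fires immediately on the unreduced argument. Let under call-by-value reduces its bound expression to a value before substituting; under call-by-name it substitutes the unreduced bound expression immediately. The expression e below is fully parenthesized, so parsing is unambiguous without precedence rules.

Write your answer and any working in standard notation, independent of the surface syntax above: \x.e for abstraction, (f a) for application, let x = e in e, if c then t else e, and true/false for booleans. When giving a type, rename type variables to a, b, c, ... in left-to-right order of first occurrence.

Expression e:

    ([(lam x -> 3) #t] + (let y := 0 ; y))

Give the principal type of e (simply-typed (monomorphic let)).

Working:
\x._ : a -> Int
  unify a -> Int ~ Bool -> b
  unify a ~ Bool
  unify Int ~ b
_ _ : Int
  unify Int ~ Int
let y : Int
y : Int
  unify Int ~ Int

Answer: Int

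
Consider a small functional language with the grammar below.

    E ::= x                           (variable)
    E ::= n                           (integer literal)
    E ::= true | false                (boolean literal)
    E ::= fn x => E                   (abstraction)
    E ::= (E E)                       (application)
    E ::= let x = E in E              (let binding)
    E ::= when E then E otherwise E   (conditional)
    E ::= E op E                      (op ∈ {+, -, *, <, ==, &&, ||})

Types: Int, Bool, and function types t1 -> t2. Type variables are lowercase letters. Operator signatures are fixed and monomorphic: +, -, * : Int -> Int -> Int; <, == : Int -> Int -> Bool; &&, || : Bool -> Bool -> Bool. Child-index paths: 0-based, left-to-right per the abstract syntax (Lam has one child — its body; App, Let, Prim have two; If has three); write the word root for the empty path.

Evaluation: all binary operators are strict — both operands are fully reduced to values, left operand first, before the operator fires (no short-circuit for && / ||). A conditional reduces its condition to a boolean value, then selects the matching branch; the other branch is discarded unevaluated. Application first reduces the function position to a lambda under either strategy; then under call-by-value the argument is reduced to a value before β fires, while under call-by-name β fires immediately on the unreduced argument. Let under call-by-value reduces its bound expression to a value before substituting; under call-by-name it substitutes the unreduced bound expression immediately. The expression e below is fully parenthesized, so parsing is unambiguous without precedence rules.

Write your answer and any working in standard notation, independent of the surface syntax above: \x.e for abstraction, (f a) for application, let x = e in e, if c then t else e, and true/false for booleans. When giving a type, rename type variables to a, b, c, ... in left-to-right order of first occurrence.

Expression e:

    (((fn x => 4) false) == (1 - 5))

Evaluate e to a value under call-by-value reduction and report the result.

Answer: false

Working:
step 0: (((\x.4) false) == (1 - 5))
step 1: [beta@0] (4 == (1 - 5))
step 2: [delta@1] (4 == -4)
step 3: [delta@root] false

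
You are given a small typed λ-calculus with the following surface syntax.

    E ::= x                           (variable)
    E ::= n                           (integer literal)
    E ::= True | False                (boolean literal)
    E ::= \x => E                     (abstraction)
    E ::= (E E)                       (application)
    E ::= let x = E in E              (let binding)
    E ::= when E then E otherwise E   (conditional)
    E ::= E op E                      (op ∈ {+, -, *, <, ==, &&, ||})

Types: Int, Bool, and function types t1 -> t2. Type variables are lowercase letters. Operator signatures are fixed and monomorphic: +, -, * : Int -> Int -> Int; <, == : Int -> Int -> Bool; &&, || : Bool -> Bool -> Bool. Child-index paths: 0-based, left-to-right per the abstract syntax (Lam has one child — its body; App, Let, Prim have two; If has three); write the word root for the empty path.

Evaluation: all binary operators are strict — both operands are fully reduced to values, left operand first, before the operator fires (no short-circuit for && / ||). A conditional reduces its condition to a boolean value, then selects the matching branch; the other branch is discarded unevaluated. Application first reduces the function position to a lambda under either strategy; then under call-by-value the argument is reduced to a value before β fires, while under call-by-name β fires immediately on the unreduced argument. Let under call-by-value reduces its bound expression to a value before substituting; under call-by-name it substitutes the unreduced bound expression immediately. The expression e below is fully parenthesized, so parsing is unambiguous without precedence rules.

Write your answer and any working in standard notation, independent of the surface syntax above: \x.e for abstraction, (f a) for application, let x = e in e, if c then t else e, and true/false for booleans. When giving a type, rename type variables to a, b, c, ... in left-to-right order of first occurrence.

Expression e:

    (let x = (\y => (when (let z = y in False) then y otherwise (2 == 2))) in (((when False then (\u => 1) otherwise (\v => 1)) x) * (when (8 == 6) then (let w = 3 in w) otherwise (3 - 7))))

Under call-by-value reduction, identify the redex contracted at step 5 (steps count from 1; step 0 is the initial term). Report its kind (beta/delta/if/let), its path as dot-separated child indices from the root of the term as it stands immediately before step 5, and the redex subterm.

Answer: if at 1 : (if false then (let w = 3 in w) else (3 - 7))

Trace:
step 0: (let x = (\y.(if (let z = y in false) then y else (2 == 2))) in (((if false then (\u.1) else (\v.1)) x) * (if (8 == 6) then (let w = 3 in w) else (3 - 7))))
step 1: [let@root] (((if false then (\u.1) else (\v.1)) (\y.(if (let z = y in false) then y else (2 == 2)))) * (if (8 == 6) then (let w = 3 in w) else (3 - 7)))
step 2: [if@0.0] (((\v.1) (\y.(if (let z = y in false) then y else (2 == 2)))) * (if (8 == 6) then (let w = 3 in w) else (3 - 7)))
step 3: [beta@0] (1 * (if (8 == 6) then (let w = 3 in w) else (3 - 7)))
step 4: [delta@1.0] (1 * (if false then (let w = 3 in w) else (3 - 7)))
step 5: [if@1] (1 * (3 - 7))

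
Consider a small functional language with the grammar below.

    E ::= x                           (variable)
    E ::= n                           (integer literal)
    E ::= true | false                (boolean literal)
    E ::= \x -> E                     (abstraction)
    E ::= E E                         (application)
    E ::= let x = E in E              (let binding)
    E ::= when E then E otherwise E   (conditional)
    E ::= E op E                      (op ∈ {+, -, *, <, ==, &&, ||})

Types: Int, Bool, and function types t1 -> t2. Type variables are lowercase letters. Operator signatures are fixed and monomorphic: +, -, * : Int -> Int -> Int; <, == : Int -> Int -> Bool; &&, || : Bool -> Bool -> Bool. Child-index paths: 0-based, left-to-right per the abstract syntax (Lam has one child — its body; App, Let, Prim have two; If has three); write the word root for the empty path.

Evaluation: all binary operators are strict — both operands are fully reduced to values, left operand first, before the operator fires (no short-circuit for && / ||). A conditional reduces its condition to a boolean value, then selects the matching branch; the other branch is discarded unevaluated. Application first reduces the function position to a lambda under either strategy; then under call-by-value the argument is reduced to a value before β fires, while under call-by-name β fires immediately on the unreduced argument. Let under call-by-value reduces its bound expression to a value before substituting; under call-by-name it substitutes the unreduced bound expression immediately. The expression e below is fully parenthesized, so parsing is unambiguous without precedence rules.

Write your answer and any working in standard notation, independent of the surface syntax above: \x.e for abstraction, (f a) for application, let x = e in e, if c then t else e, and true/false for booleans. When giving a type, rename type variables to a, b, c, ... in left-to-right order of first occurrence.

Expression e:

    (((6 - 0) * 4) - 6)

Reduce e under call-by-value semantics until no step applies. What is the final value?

Answer: 18

Trace:
step 0: (((6 - 0) * 4) - 6)
step 1: [delta@0.0] ((6 * 4) - 6)
step 2: [delta@0] (24 - 6)
step 3: [delta@root] 18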